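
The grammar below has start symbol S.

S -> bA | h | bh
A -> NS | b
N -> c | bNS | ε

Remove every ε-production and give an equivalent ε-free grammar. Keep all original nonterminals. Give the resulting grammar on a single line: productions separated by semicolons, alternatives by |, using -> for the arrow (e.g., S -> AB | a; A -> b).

S -> h | bA | bh; A -> S | b | NS; N -> c | bS | bNS

Nullable set: {N}.
A -> NS: N nullable, giving NS | S.
Drop N -> ε.
N -> bNS: N nullable, giving bNS | bS.
Unchanged (no nullable symbols): S -> bA; S -> bh; S -> h; A -> b; N -> c.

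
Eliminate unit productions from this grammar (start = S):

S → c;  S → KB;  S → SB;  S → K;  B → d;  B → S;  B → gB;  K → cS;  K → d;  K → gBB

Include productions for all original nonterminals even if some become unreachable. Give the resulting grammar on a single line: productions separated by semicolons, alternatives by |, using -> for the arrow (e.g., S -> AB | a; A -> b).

S -> c | d | KB | SB | cS | gBB; B -> c | d | KB | SB | cS | gB | gBB; K -> d | cS | gBB

Unit productions: B->S, S->K.
Unit pairs (A ⇒* B via units): (B,K), (B,S), (S,K).
S: inherits non-unit rules of {K, S} → KB | SB | c | cS | d | gBB.
B: inherits non-unit rules of {B, K, S} → KB | SB | c | cS | d | gB | gBB.
K: inherits non-unit rules of {K} → cS | d | gBB.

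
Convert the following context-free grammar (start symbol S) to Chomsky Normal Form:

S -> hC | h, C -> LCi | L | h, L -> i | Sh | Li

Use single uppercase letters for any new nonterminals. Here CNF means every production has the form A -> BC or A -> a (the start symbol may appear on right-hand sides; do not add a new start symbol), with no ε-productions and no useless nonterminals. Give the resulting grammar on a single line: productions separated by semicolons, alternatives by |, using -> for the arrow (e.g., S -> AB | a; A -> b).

S -> h | BC; A -> i; B -> h; C -> h | i | LA | LD | SB; D -> CA; L -> i | LA | SB

No ε-productions.
After unit-elimination: S -> h | hC; C -> h | i | Li | Sh | LCi; L -> i | Li | Sh.
TERM: introduce B -> h, A -> i and substitute in every rule of length ≥2.
BIN: C -> LCA becomes C -> LD, D -> CA.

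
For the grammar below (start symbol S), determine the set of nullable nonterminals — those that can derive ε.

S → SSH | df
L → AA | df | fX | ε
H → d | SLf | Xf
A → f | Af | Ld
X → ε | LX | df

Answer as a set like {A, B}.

{L, X}

Directly nullable (have an ε-rule): {L, X}.
Not nullable: A, H, S — each has a terminal in every rule's right-hand side or depends on a non-nullable symbol.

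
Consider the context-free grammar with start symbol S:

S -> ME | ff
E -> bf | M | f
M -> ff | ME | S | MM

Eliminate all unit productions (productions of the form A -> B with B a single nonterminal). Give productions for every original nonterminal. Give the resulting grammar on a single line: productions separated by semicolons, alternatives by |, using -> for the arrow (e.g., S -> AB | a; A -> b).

Unit productions: E->M, M->S.
Unit pairs (A ⇒* B via units): (E,M), (E,S), (M,S).
S: inherits non-unit rules of {S} → ME | ff.
E: inherits non-unit rules of {E, M, S} → ME | MM | bf | f | ff.
M: inherits non-unit rules of {M, S} → ME | MM | ff.

S -> ME | ff; E -> f | ME | MM | bf | ff; M -> ME | MM | ff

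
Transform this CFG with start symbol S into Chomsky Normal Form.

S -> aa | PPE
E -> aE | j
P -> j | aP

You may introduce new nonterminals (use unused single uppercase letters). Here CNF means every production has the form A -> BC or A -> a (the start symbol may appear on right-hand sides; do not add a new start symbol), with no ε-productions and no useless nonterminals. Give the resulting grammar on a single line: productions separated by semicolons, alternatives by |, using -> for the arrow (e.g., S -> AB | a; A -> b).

No ε-productions.
No unit productions to eliminate.
TERM: introduce A -> a and substitute in every rule of length ≥2.
BIN: S -> PPE becomes S -> PB, B -> PE.

S -> AA | PB; A -> a; B -> PE; E -> j | AE; P -> j | AP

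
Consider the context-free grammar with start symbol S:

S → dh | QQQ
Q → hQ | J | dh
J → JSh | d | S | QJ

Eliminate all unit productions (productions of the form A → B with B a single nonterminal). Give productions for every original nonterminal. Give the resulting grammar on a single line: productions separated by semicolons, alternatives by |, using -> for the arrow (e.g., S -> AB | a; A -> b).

Unit productions: J->S, Q->J.
Unit pairs (A ⇒* B via units): (J,S), (Q,J), (Q,S).
S: inherits non-unit rules of {S} → QQQ | dh.
J: inherits non-unit rules of {J, S} → JSh | QJ | QQQ | d | dh.
Q: inherits non-unit rules of {J, Q, S} → JSh | QJ | QQQ | d | dh | hQ.

S -> dh | QQQ; J -> d | QJ | dh | JSh | QQQ; Q -> d | QJ | dh | hQ | JSh | QQQ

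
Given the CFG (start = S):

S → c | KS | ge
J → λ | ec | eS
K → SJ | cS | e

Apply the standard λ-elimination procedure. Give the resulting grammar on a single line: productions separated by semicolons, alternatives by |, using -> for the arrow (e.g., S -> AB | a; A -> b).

S -> c | KS | ge; J -> eS | ec; K -> S | e | SJ | cS

Nullable set: {J}.
Drop J -> λ.
K -> SJ: J nullable, giving S | SJ.
Unchanged (no nullable symbols): S -> KS; S -> c; S -> ge; J -> eS; J -> ec; K -> cS; K -> e.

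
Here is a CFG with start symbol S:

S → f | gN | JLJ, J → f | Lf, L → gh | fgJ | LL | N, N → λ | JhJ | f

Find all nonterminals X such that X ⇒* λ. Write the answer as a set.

Directly nullable (have an ε-rule): {N}.
L is nullable via L -> N (every symbol on the right is already known nullable).
Not nullable: J, S — each has a terminal in every rule's right-hand side or depends on a non-nullable symbol.

{L, N}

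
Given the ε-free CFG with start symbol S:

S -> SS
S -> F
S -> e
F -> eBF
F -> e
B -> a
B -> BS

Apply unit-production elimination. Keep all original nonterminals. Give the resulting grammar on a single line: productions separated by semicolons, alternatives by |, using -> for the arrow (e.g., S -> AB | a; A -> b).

Unit productions: S->F.
Unit pairs (A ⇒* B via units): (S,F).
S: inherits non-unit rules of {F, S} → SS | e | eBF.
B: inherits non-unit rules of {B} → BS | a.
F: inherits non-unit rules of {F} → e | eBF.

S -> e | SS | eBF; B -> a | BS; F -> e | eBF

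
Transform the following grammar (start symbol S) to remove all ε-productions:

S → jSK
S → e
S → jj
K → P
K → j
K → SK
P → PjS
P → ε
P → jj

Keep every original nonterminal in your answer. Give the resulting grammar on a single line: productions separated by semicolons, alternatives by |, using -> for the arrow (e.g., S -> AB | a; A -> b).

Nullable set: {K, P}.
S -> jSK: K nullable, giving jS | jSK.
K -> P: P nullable, giving P.
K -> SK: K nullable, giving S | SK.
Drop P -> ε.
P -> PjS: P nullable, giving PjS | jS.
Unchanged (no nullable symbols): S -> e; S -> jj; K -> j; P -> jj.

S -> e | jS | jj | jSK; K -> P | S | j | SK; P -> jS | jj | PjS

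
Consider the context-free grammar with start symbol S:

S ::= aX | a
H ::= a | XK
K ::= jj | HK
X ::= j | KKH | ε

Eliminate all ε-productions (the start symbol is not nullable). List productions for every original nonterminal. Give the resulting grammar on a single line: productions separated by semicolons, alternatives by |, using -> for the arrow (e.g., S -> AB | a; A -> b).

S -> a | aX; H -> K | a | XK; K -> HK | jj; X -> j | KKH

Nullable set: {X}.
S -> aX: X nullable, giving a | aX.
H -> XK: X nullable, giving K | XK.
Drop X -> ε.
Unchanged (no nullable symbols): S -> a; H -> a; K -> HK; K -> jj; X -> KKH; X -> j.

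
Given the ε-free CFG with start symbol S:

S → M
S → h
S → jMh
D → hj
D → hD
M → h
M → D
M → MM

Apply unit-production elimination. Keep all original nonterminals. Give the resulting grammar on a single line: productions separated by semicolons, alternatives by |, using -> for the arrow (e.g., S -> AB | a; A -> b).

Unit productions: M->D, S->M.
Unit pairs (A ⇒* B via units): (M,D), (S,D), (S,M).
S: inherits non-unit rules of {D, M, S} → MM | h | hD | hj | jMh.
D: inherits non-unit rules of {D} → hD | hj.
M: inherits non-unit rules of {D, M} → MM | h | hD | hj.

S -> h | MM | hD | hj | jMh; D -> hD | hj; M -> h | MM | hD | hj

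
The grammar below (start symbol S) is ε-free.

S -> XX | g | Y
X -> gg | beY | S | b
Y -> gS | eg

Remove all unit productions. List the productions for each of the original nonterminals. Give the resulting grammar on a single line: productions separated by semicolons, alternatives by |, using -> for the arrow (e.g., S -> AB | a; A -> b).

S -> g | XX | eg | gS; X -> b | g | XX | eg | gS | gg | beY; Y -> eg | gS

Unit productions: S->Y, X->S.
Unit pairs (A ⇒* B via units): (S,Y), (X,S), (X,Y).
S: inherits non-unit rules of {S, Y} → XX | eg | g | gS.
X: inherits non-unit rules of {S, X, Y} → XX | b | beY | eg | g | gS | gg.
Y: inherits non-unit rules of {Y} → eg | gS.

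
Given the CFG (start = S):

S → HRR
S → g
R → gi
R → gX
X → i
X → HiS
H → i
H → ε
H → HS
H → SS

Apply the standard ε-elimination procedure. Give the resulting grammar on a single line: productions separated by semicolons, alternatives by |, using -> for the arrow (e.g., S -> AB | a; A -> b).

S -> g | RR | HRR; H -> S | i | HS | SS; R -> gX | gi; X -> i | iS | HiS

Nullable set: {H}.
S -> HRR: H nullable, giving HRR | RR.
Drop H -> ε.
H -> HS: H nullable, giving HS | S.
X -> HiS: H nullable, giving HiS | iS.
Unchanged (no nullable symbols): S -> g; H -> SS; H -> i; R -> gX; R -> gi; X -> i.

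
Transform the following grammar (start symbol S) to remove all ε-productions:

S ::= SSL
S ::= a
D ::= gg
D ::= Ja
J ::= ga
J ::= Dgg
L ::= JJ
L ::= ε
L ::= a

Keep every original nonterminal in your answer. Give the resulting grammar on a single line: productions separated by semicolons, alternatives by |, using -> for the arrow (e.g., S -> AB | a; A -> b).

Nullable set: {L}.
S -> SSL: L nullable, giving SS | SSL.
Drop L -> ε.
Unchanged (no nullable symbols): S -> a; D -> Ja; D -> gg; J -> Dgg; J -> ga; L -> JJ; L -> a.

S -> a | SS | SSL; D -> Ja | gg; J -> ga | Dgg; L -> a | JJ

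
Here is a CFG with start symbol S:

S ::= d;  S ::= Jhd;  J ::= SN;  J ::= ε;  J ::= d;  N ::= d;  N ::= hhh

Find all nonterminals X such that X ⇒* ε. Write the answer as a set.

Directly nullable (have an ε-rule): {J}.
Not nullable: N, S — each has a terminal in every rule's right-hand side or depends on a non-nullable symbol.

{J}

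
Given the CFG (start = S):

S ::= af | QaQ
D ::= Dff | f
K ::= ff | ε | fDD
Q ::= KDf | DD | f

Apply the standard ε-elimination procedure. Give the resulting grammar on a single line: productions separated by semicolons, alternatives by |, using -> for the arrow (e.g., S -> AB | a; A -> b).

S -> af | QaQ; D -> f | Dff; K -> ff | fDD; Q -> f | DD | Df | KDf

Nullable set: {K}.
Drop K -> ε.
Q -> KDf: K nullable, giving Df | KDf.
Unchanged (no nullable symbols): S -> QaQ; S -> af; D -> Dff; D -> f; K -> fDD; K -> ff; Q -> DD; Q -> f.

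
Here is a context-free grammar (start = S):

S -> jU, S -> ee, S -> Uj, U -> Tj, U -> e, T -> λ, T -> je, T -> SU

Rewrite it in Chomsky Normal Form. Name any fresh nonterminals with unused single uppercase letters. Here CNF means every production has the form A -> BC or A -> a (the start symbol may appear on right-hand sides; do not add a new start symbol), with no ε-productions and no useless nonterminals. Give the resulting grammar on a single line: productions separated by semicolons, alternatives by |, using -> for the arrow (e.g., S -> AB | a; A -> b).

S -> AU | BB | UA; A -> j; B -> e; T -> AB | SU; U -> e | j | TA

Nullable: {T}; after ε-elimination: S -> Uj | ee | jU; T -> SU | je; U -> e | j | Tj.
No unit productions to eliminate.
TERM: introduce B -> e, A -> j and substitute in every rule of length ≥2.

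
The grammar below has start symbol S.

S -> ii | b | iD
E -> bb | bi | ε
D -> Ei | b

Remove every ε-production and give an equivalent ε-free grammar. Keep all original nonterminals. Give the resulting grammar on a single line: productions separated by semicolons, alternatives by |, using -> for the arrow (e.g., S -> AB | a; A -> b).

S -> b | iD | ii; D -> b | i | Ei; E -> bb | bi

Nullable set: {E}.
D -> Ei: E nullable, giving Ei | i.
Drop E -> ε.
Unchanged (no nullable symbols): S -> b; S -> iD; S -> ii; D -> b; E -> bb; E -> bi.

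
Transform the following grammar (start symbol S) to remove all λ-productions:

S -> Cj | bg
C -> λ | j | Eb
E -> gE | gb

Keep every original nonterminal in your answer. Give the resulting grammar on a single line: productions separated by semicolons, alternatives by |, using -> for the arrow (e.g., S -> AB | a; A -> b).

Nullable set: {C}.
S -> Cj: C nullable, giving Cj | j.
Drop C -> λ.
Unchanged (no nullable symbols): S -> bg; C -> Eb; C -> j; E -> gE; E -> gb.

S -> j | Cj | bg; C -> j | Eb; E -> gE | gb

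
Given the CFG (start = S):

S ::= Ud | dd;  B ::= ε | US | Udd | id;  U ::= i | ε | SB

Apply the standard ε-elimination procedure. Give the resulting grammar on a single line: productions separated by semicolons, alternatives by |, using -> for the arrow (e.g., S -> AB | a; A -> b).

Nullable set: {B, U}.
S -> Ud: U nullable, giving Ud | d.
Drop B -> ε.
B -> US: U nullable, giving S | US.
B -> Udd: U nullable, giving Udd | dd.
Drop U -> ε.
U -> SB: B nullable, giving S | SB.
Unchanged (no nullable symbols): S -> dd; B -> id; U -> i.

S -> d | Ud | dd; B -> S | US | dd | id | Udd; U -> S | i | SB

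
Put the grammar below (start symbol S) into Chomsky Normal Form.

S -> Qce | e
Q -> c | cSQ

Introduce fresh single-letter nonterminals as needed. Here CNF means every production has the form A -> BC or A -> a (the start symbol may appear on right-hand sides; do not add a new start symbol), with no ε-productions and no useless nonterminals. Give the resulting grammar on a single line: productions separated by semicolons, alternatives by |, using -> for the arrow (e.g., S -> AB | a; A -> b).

No ε-productions.
No unit productions to eliminate.
TERM: introduce A -> c, B -> e and substitute in every rule of length ≥2.
BIN: Q -> ASQ becomes Q -> AC, C -> SQ; S -> QAB becomes S -> QD, D -> AB.

S -> e | QD; A -> c; B -> e; C -> SQ; D -> AB; Q -> c | AC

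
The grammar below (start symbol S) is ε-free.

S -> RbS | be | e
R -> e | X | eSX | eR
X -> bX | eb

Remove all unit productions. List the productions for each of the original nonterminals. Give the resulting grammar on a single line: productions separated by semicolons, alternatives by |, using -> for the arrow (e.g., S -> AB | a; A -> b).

S -> e | be | RbS; R -> e | bX | eR | eb | eSX; X -> bX | eb

Unit productions: R->X.
Unit pairs (A ⇒* B via units): (R,X).
S: inherits non-unit rules of {S} → RbS | be | e.
R: inherits non-unit rules of {R, X} → bX | e | eR | eSX | eb.
X: inherits non-unit rules of {X} → bX | eb.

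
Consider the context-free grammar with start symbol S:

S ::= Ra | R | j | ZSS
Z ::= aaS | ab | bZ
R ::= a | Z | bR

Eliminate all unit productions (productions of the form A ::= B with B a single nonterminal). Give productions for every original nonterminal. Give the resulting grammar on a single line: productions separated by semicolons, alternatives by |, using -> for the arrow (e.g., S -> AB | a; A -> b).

Unit productions: R->Z, S->R.
Unit pairs (A ⇒* B via units): (R,Z), (S,R), (S,Z).
S: inherits non-unit rules of {R, S, Z} → Ra | ZSS | a | aaS | ab | bR | bZ | j.
R: inherits non-unit rules of {R, Z} → a | aaS | ab | bR | bZ.
Z: inherits non-unit rules of {Z} → aaS | ab | bZ.

S -> a | j | Ra | ab | bR | bZ | ZSS | aaS; R -> a | ab | bR | bZ | aaS; Z -> ab | bZ | aaS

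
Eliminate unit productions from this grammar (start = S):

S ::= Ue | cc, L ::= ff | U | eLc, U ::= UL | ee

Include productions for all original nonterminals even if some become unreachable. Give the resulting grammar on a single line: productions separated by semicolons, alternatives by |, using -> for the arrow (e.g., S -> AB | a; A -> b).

S -> Ue | cc; L -> UL | ee | ff | eLc; U -> UL | ee

Unit productions: L->U.
Unit pairs (A ⇒* B via units): (L,U).
S: inherits non-unit rules of {S} → Ue | cc.
L: inherits non-unit rules of {L, U} → UL | eLc | ee | ff.
U: inherits non-unit rules of {U} → UL | ee.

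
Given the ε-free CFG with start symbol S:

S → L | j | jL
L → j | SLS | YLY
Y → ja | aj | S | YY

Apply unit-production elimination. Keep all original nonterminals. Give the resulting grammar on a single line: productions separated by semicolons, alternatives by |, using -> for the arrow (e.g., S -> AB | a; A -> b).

S -> j | jL | SLS | YLY; L -> j | SLS | YLY; Y -> j | YY | aj | jL | ja | SLS | YLY

Unit productions: S->L, Y->S.
Unit pairs (A ⇒* B via units): (S,L), (Y,L), (Y,S).
S: inherits non-unit rules of {L, S} → SLS | YLY | j | jL.
L: inherits non-unit rules of {L} → SLS | YLY | j.
Y: inherits non-unit rules of {L, S, Y} → SLS | YLY | YY | aj | j | jL | ja.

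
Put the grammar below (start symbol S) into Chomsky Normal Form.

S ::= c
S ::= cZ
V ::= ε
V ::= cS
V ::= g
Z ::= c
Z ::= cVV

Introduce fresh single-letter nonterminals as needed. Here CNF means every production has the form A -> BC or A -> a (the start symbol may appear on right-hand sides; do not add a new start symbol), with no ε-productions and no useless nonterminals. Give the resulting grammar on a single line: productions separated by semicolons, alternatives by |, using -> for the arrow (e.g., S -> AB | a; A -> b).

S -> c | AZ; A -> c; B -> VV; V -> g | AS; Z -> c | AB | AV

Nullable: {V}; after ε-elimination: S -> c | cZ; V -> g | cS; Z -> c | cV | cVV.
No unit productions to eliminate.
TERM: introduce A -> c and substitute in every rule of length ≥2.
BIN: Z -> AVV becomes Z -> AB, B -> VV.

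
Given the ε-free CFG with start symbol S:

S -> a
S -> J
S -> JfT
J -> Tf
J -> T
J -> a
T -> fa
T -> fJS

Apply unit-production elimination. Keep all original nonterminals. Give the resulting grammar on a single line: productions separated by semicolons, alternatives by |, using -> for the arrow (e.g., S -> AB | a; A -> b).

Unit productions: J->T, S->J.
Unit pairs (A ⇒* B via units): (J,T), (S,J), (S,T).
S: inherits non-unit rules of {J, S, T} → JfT | Tf | a | fJS | fa.
J: inherits non-unit rules of {J, T} → Tf | a | fJS | fa.
T: inherits non-unit rules of {T} → fJS | fa.

S -> a | Tf | fa | JfT | fJS; J -> a | Tf | fa | fJS; T -> fa | fJS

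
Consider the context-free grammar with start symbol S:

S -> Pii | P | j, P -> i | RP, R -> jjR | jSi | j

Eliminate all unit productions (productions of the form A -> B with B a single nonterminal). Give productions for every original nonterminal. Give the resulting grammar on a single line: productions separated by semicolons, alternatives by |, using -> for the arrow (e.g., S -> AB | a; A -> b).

Unit productions: S->P.
Unit pairs (A ⇒* B via units): (S,P).
S: inherits non-unit rules of {P, S} → Pii | RP | i | j.
P: inherits non-unit rules of {P} → RP | i.
R: inherits non-unit rules of {R} → j | jSi | jjR.

S -> i | j | RP | Pii; P -> i | RP; R -> j | jSi | jjR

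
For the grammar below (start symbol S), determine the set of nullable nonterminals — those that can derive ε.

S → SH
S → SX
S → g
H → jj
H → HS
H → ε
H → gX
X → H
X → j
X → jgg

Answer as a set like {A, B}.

{H, X}

Directly nullable (have an ε-rule): {H}.
X is nullable via X -> H (every symbol on the right is already known nullable).
Not nullable: S — each has a terminal in every rule's right-hand side or depends on a non-nullable symbol.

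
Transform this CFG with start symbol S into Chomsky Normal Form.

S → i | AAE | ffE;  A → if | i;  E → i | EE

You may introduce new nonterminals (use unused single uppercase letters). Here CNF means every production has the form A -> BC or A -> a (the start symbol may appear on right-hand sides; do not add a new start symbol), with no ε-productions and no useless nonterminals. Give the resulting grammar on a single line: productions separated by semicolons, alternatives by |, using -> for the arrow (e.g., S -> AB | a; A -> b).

No ε-productions.
No unit productions to eliminate.
TERM: introduce C -> f, B -> i and substitute in every rule of length ≥2.
BIN: S -> AAE becomes S -> AD, D -> AE; S -> CCE becomes S -> CF, F -> CE.

S -> i | AD | CF; A -> i | BC; B -> i; C -> f; D -> AE; E -> i | EE; F -> CE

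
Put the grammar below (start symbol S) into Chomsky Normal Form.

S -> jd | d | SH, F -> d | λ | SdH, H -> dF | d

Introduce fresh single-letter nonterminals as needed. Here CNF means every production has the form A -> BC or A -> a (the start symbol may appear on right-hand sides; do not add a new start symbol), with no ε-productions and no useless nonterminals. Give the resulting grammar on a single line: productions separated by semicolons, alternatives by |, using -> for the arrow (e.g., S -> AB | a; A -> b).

S -> d | BA | SH; A -> d; B -> j; C -> AH; F -> d | SC; H -> d | AF

Nullable: {F}; after ε-elimination: S -> d | SH | jd; F -> d | SdH; H -> d | dF.
No unit productions to eliminate.
TERM: introduce A -> d, B -> j and substitute in every rule of length ≥2.
BIN: F -> SAH becomes F -> SC, C -> AH.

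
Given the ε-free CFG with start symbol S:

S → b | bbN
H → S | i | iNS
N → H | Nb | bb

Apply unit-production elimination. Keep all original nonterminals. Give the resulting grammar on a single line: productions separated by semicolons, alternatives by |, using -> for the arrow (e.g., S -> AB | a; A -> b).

S -> b | bbN; H -> b | i | bbN | iNS; N -> b | i | Nb | bb | bbN | iNS

Unit productions: H->S, N->H.
Unit pairs (A ⇒* B via units): (H,S), (N,H), (N,S).
S: inherits non-unit rules of {S} → b | bbN.
H: inherits non-unit rules of {H, S} → b | bbN | i | iNS.
N: inherits non-unit rules of {H, N, S} → Nb | b | bb | bbN | i | iNS.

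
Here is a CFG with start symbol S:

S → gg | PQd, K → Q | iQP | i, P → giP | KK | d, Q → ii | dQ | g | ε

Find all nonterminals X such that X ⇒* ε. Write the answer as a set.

Directly nullable (have an ε-rule): {Q}.
K is nullable via K -> Q (every symbol on the right is already known nullable).
P is nullable via P -> KK (every symbol on the right is already known nullable).
Not nullable: S — each has a terminal in every rule's right-hand side or depends on a non-nullable symbol.

{K, P, Q}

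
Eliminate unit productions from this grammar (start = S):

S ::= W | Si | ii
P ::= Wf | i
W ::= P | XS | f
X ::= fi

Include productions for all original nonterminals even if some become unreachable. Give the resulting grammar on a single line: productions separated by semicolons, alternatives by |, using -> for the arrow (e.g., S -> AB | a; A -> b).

Unit productions: S->W, W->P.
Unit pairs (A ⇒* B via units): (S,P), (S,W), (W,P).
S: inherits non-unit rules of {P, S, W} → Si | Wf | XS | f | i | ii.
P: inherits non-unit rules of {P} → Wf | i.
W: inherits non-unit rules of {P, W} → Wf | XS | f | i.
X: inherits non-unit rules of {X} → fi.

S -> f | i | Si | Wf | XS | ii; P -> i | Wf; W -> f | i | Wf | XS; X -> fi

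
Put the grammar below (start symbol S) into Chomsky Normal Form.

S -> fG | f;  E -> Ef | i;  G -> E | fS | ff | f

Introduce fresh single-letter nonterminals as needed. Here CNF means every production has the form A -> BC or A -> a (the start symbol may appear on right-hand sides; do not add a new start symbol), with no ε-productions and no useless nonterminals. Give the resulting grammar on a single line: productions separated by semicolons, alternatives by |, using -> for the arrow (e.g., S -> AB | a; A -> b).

S -> f | AG; A -> f; E -> i | EA; G -> f | i | AA | AS | EA

No ε-productions.
After unit-elimination: S -> f | fG; E -> i | Ef; G -> f | i | Ef | fS | ff.
TERM: introduce A -> f and substitute in every rule of length ≥2.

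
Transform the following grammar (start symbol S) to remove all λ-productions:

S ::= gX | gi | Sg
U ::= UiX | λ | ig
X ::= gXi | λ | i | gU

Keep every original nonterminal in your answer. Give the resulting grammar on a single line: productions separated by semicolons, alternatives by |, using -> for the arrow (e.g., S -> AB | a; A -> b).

Nullable set: {U, X}.
S -> gX: X nullable, giving g | gX.
Drop U -> λ.
U -> UiX: U, X nullable, giving Ui | UiX | i | iX.
Drop X -> λ.
X -> gU: U nullable, giving g | gU.
X -> gXi: X nullable, giving gXi | gi.
Unchanged (no nullable symbols): S -> Sg; S -> gi; U -> ig; X -> i.

S -> g | Sg | gX | gi; U -> i | Ui | iX | ig | UiX; X -> g | i | gU | gi | gXi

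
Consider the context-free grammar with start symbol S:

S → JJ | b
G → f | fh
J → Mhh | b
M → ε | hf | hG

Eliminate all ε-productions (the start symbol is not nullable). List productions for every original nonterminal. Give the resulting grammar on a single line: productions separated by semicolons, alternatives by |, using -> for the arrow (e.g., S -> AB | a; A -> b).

Nullable set: {M}.
J -> Mhh: M nullable, giving Mhh | hh.
Drop M -> ε.
Unchanged (no nullable symbols): S -> JJ; S -> b; G -> f; G -> fh; J -> b; M -> hG; M -> hf.

S -> b | JJ; G -> f | fh; J -> b | hh | Mhh; M -> hG | hf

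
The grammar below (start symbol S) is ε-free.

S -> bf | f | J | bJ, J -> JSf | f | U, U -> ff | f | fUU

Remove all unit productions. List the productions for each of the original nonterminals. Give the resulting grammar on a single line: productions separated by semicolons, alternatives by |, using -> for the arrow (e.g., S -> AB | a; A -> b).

S -> f | bJ | bf | ff | JSf | fUU; J -> f | ff | JSf | fUU; U -> f | ff | fUU

Unit productions: J->U, S->J.
Unit pairs (A ⇒* B via units): (J,U), (S,J), (S,U).
S: inherits non-unit rules of {J, S, U} → JSf | bJ | bf | f | fUU | ff.
J: inherits non-unit rules of {J, U} → JSf | f | fUU | ff.
U: inherits non-unit rules of {U} → f | fUU | ff.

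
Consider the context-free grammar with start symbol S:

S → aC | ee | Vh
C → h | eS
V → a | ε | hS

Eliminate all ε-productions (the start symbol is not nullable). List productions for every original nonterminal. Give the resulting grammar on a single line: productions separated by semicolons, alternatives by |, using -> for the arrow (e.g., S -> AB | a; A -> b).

S -> h | Vh | aC | ee; C -> h | eS; V -> a | hS

Nullable set: {V}.
S -> Vh: V nullable, giving Vh | h.
Drop V -> ε.
Unchanged (no nullable symbols): S -> aC; S -> ee; C -> eS; C -> h; V -> a; V -> hS.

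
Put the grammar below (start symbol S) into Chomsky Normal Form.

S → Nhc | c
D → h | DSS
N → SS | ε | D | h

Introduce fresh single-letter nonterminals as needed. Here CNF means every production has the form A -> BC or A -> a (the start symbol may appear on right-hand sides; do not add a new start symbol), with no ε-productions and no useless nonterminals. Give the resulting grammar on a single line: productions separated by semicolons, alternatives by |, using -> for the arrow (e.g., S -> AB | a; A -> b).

S -> c | AB | NF; A -> h; B -> c; C -> SS; D -> h | DC; E -> SS; F -> AB; N -> h | DE | SS

Nullable: {N}; after ε-elimination: S -> c | hc | Nhc; D -> h | DSS; N -> D | h | SS.
After unit-elimination: S -> c | hc | Nhc; D -> h | DSS; N -> h | SS | DSS.
TERM: introduce B -> c, A -> h and substitute in every rule of length ≥2.
BIN: D -> DSS becomes D -> DC, C -> SS; N -> DSS becomes N -> DE, E -> SS; S -> NAB becomes S -> NF, F -> AB.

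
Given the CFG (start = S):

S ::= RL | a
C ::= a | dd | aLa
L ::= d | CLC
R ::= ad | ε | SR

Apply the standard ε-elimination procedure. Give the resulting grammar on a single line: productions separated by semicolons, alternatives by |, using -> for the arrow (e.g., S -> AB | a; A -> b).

S -> L | a | RL; C -> a | dd | aLa; L -> d | CLC; R -> S | SR | ad

Nullable set: {R}.
S -> RL: R nullable, giving L | RL.
Drop R -> ε.
R -> SR: R nullable, giving S | SR.
Unchanged (no nullable symbols): S -> a; C -> a; C -> aLa; C -> dd; L -> CLC; L -> d; R -> ad.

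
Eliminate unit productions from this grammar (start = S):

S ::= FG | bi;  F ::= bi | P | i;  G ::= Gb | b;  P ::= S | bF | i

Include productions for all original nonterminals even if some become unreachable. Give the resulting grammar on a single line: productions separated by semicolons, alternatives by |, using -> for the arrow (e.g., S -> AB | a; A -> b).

Unit productions: F->P, P->S.
Unit pairs (A ⇒* B via units): (F,P), (F,S), (P,S).
S: inherits non-unit rules of {S} → FG | bi.
F: inherits non-unit rules of {F, P, S} → FG | bF | bi | i.
G: inherits non-unit rules of {G} → Gb | b.
P: inherits non-unit rules of {P, S} → FG | bF | bi | i.

S -> FG | bi; F -> i | FG | bF | bi; G -> b | Gb; P -> i | FG | bF | bi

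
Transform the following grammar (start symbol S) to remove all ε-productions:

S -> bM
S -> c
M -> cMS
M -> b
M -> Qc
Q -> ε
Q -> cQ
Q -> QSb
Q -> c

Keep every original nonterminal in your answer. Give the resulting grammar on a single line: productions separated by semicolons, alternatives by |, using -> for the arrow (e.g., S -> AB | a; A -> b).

Nullable set: {Q}.
M -> Qc: Q nullable, giving Qc | c.
Drop Q -> ε.
Q -> QSb: Q nullable, giving QSb | Sb.
Q -> cQ: Q nullable, giving c | cQ.
Unchanged (no nullable symbols): S -> bM; S -> c; M -> b; M -> cMS; Q -> c.

S -> c | bM; M -> b | c | Qc | cMS; Q -> c | Sb | cQ | QSb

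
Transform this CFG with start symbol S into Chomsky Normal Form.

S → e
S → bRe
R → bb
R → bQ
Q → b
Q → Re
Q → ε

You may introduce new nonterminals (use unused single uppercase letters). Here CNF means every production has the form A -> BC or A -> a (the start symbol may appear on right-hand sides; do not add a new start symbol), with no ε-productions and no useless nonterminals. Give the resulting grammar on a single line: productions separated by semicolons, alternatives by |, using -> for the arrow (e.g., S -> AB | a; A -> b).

Nullable: {Q}; after ε-elimination: S -> e | bRe; Q -> b | Re; R -> b | bQ | bb.
No unit productions to eliminate.
TERM: introduce B -> b, A -> e and substitute in every rule of length ≥2.
BIN: S -> BRA becomes S -> BC, C -> RA.

S -> e | BC; A -> e; B -> b; C -> RA; Q -> b | RA; R -> b | BB | BQ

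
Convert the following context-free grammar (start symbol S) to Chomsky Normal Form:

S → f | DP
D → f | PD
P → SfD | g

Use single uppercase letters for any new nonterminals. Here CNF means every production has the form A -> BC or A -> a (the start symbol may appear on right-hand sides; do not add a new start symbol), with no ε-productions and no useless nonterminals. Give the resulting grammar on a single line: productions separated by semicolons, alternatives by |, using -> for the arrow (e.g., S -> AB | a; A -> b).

No ε-productions.
No unit productions to eliminate.
TERM: introduce A -> f and substitute in every rule of length ≥2.
BIN: P -> SAD becomes P -> SB, B -> AD.

S -> f | DP; A -> f; B -> AD; D -> f | PD; P -> g | SB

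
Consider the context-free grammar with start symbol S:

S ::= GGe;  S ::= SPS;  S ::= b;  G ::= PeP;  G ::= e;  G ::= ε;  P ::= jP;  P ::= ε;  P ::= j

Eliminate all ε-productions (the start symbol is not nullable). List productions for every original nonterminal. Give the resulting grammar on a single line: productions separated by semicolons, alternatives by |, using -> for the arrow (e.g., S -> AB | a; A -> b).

Nullable set: {G, P}.
S -> GGe: G, G nullable, giving GGe | Ge | e.
S -> SPS: P nullable, giving SPS | SS.
Drop G -> ε.
G -> PeP: P, P nullable, giving Pe | PeP | e | eP.
Drop P -> ε.
P -> jP: P nullable, giving j | jP.
Unchanged (no nullable symbols): S -> b; G -> e; P -> j.

S -> b | e | Ge | SS | GGe | SPS; G -> e | Pe | eP | PeP; P -> j | jP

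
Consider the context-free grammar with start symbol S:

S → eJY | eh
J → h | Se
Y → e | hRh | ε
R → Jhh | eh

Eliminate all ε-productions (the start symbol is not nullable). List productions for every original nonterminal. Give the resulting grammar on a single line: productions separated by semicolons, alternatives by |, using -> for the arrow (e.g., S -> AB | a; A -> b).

S -> eJ | eh | eJY; J -> h | Se; R -> eh | Jhh; Y -> e | hRh

Nullable set: {Y}.
S -> eJY: Y nullable, giving eJ | eJY.
Drop Y -> ε.
Unchanged (no nullable symbols): S -> eh; J -> Se; J -> h; R -> Jhh; R -> eh; Y -> e; Y -> hRh.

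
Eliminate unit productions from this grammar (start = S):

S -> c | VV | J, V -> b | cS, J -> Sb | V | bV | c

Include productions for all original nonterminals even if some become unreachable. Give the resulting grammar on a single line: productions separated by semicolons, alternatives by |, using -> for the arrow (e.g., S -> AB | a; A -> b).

S -> b | c | Sb | VV | bV | cS; J -> b | c | Sb | bV | cS; V -> b | cS

Unit productions: J->V, S->J.
Unit pairs (A ⇒* B via units): (J,V), (S,J), (S,V).
S: inherits non-unit rules of {J, S, V} → Sb | VV | b | bV | c | cS.
J: inherits non-unit rules of {J, V} → Sb | b | bV | c | cS.
V: inherits non-unit rules of {V} → b | cS.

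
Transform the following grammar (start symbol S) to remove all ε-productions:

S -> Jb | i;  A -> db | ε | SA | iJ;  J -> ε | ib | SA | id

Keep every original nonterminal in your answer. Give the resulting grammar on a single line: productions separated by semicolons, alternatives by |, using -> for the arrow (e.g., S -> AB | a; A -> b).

S -> b | i | Jb; A -> S | i | SA | db | iJ; J -> S | SA | ib | id

Nullable set: {A, J}.
S -> Jb: J nullable, giving Jb | b.
Drop A -> ε.
A -> SA: A nullable, giving S | SA.
A -> iJ: J nullable, giving i | iJ.
Drop J -> ε.
J -> SA: A nullable, giving S | SA.
Unchanged (no nullable symbols): S -> i; A -> db; J -> ib; J -> id.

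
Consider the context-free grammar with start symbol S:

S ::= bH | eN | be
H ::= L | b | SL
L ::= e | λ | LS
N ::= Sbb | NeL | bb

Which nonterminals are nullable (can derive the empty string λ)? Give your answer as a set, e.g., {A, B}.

{H, L}

Directly nullable (have an ε-rule): {L}.
H is nullable via H -> L (every symbol on the right is already known nullable).
Not nullable: N, S — each has a terminal in every rule's right-hand side or depends on a non-nullable symbol.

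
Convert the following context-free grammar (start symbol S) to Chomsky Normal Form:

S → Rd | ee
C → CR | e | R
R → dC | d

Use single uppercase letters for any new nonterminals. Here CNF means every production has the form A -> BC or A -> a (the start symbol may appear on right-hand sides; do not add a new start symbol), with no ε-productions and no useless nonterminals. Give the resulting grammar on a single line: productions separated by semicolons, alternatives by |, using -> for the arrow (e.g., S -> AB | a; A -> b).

S -> BB | RA; A -> d; B -> e; C -> d | e | AC | CR; R -> d | AC

No ε-productions.
After unit-elimination: S -> Rd | ee; C -> d | e | CR | dC; R -> d | dC.
TERM: introduce A -> d, B -> e and substitute in every rule of length ≥2.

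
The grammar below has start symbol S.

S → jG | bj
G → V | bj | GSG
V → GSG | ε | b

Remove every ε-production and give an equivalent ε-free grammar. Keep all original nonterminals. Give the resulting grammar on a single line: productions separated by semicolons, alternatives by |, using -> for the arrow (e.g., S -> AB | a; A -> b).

S -> j | bj | jG; G -> S | V | GS | SG | bj | GSG; V -> S | b | GS | SG | GSG

Nullable set: {G, V}.
S -> jG: G nullable, giving j | jG.
G -> GSG: G, G nullable, giving GS | GSG | S | SG.
G -> V: V nullable, giving V.
Drop V -> ε.
V -> GSG: G, G nullable, giving GS | GSG | S | SG.
Unchanged (no nullable symbols): S -> bj; G -> bj; V -> b.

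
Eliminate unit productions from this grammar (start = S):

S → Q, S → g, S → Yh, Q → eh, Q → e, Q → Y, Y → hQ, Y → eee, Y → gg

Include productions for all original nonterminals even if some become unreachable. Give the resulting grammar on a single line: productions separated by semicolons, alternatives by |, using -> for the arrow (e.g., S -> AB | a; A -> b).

S -> e | g | Yh | eh | gg | hQ | eee; Q -> e | eh | gg | hQ | eee; Y -> gg | hQ | eee

Unit productions: Q->Y, S->Q.
Unit pairs (A ⇒* B via units): (Q,Y), (S,Q), (S,Y).
S: inherits non-unit rules of {Q, S, Y} → Yh | e | eee | eh | g | gg | hQ.
Q: inherits non-unit rules of {Q, Y} → e | eee | eh | gg | hQ.
Y: inherits non-unit rules of {Y} → eee | gg | hQ.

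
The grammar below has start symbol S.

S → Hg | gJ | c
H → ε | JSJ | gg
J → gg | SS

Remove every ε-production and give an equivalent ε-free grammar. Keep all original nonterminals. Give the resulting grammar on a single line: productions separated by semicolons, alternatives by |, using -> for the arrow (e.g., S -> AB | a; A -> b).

S -> c | g | Hg | gJ; H -> gg | JSJ; J -> SS | gg

Nullable set: {H}.
S -> Hg: H nullable, giving Hg | g.
Drop H -> ε.
Unchanged (no nullable symbols): S -> c; S -> gJ; H -> JSJ; H -> gg; J -> SS; J -> gg.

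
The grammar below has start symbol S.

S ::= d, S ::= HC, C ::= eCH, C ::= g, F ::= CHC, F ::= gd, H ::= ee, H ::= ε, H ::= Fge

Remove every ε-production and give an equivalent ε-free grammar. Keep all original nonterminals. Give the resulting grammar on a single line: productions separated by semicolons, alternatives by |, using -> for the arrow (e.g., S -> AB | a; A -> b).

S -> C | d | HC; C -> g | eC | eCH; F -> CC | gd | CHC; H -> ee | Fge

Nullable set: {H}.
S -> HC: H nullable, giving C | HC.
C -> eCH: H nullable, giving eC | eCH.
F -> CHC: H nullable, giving CC | CHC.
Drop H -> ε.
Unchanged (no nullable symbols): S -> d; C -> g; F -> gd; H -> Fge; H -> ee.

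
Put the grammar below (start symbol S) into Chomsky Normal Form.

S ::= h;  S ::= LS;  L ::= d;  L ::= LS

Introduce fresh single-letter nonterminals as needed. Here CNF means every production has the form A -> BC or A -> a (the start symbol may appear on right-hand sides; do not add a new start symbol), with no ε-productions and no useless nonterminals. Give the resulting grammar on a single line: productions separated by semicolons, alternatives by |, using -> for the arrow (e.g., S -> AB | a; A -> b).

No ε-productions.
No unit productions to eliminate.

S -> h | LS; L -> d | LS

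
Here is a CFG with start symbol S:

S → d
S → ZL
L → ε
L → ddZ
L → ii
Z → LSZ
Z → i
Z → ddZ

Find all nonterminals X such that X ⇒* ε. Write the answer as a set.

{L}

Directly nullable (have an ε-rule): {L}.
Not nullable: S, Z — each has a terminal in every rule's right-hand side or depends on a non-nullable symbol.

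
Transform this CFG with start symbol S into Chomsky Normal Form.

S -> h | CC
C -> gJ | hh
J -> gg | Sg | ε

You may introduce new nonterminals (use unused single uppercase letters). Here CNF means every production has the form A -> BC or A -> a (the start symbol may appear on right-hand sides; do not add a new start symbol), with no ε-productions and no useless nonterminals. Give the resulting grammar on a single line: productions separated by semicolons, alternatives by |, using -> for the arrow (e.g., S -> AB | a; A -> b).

Nullable: {J}; after ε-elimination: S -> h | CC; C -> g | gJ | hh; J -> Sg | gg.
No unit productions to eliminate.
TERM: introduce A -> g, B -> h and substitute in every rule of length ≥2.

S -> h | CC; A -> g; B -> h; C -> g | AJ | BB; J -> AA | SA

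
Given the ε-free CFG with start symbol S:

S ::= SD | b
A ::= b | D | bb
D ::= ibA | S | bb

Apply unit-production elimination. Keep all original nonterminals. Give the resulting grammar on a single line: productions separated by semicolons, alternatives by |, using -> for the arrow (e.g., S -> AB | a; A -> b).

S -> b | SD; A -> b | SD | bb | ibA; D -> b | SD | bb | ibA

Unit productions: A->D, D->S.
Unit pairs (A ⇒* B via units): (A,D), (A,S), (D,S).
S: inherits non-unit rules of {S} → SD | b.
A: inherits non-unit rules of {A, D, S} → SD | b | bb | ibA.
D: inherits non-unit rules of {D, S} → SD | b | bb | ibA.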